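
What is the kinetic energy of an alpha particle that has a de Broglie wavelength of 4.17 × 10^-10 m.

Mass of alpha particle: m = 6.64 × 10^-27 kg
1.90 × 10^-22 J (or 1.19 × 10^-3 eV)

From λ = h/√(2mKE), we solve for KE:

λ² = h²/(2mKE)
KE = h²/(2mλ²)
KE = (6.626 × 10^-34 J·s)² / (2 × 6.64 × 10^-27 kg × (4.17 × 10^-10 m)²)
KE = 1.90 × 10^-22 J
KE = 1.19 × 10^-3 eV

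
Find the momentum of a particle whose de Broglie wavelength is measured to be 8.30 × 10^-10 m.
7.98 × 10^-25 kg·m/s

From the de Broglie relation λ = h/p, we solve for p:

p = h/λ
p = (6.626 × 10^-34 J·s) / (8.30 × 10^-10 m)
p = 7.98 × 10^-25 kg·m/s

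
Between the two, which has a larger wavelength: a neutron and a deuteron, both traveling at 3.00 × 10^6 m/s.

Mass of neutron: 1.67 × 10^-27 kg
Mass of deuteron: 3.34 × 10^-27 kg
The neutron has the longer wavelength.

Using λ = h/(mv), since both particles have the same velocity, the wavelength depends only on mass.

For neutron: λ₁ = h/(m₁v) = 1.32 × 10^-13 m
For deuteron: λ₂ = h/(m₂v) = 6.61 × 10^-14 m

Since λ ∝ 1/m at constant velocity, the lighter particle has the longer wavelength.

The neutron has the longer de Broglie wavelength.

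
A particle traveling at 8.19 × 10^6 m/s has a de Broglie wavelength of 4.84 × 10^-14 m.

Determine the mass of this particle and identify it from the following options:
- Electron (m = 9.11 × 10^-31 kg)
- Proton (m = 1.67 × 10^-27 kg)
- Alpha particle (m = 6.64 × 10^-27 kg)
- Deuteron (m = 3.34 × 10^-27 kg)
The particle is a proton.

From λ = h/(mv), solve for mass:

m = h/(λv)
m = (6.626 × 10^-34 J·s) / (4.84 × 10^-14 m × 8.19 × 10^6 m/s)
m = 1.67 × 10^-27 kg

Comparing with the listed masses, this is closest to a proton.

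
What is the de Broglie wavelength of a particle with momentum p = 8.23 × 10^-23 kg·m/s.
8.05 × 10^-12 m

Using the de Broglie relation λ = h/p:

λ = h/p
λ = (6.626 × 10^-34 J·s) / (8.23 × 10^-23 kg·m/s)
λ = 8.05 × 10^-12 m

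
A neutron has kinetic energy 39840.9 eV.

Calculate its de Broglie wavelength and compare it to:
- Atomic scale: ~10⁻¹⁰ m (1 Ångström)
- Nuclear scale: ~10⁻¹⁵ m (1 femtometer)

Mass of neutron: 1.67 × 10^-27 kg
λ = 1.44 × 10^-13 m, which is between nuclear and atomic scales.

Using λ = h/√(2mKE):

KE = 39840.9 eV = 6.383 × 10^-15 J

λ = h/√(2mKE)
λ = (6.626 × 10^-34 J·s) / √(2 × 1.67 × 10^-27 kg × 6.383 × 10^-15 J)
λ = 1.44 × 10^-13 m

Comparison:
- Atomic scale (10⁻¹⁰ m): λ is 0.0014× this size
- Nuclear scale (10⁻¹⁵ m): λ is 1.4e+02× this size

The wavelength is between nuclear and atomic scales.

This wavelength is appropriate for probing atomic structure but too large for nuclear physics experiments.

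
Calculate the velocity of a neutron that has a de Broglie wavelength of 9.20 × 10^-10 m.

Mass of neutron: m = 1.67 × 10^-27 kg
4.31 × 10^2 m/s

From the de Broglie relation λ = h/(mv), we solve for v:

v = h/(mλ)
v = (6.626 × 10^-34 J·s) / (1.67 × 10^-27 kg × 9.20 × 10^-10 m)
v = 4.31 × 10^2 m/s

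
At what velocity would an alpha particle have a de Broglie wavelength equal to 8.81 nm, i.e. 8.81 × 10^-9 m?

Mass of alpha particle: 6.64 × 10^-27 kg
1.13 × 10^1 m/s

From λ = h/(mv), solve for v:

v = h/(mλ)
v = (6.626 × 10^-34 J·s) / (6.64 × 10^-27 kg × 8.81 × 10^-9 m)
v = 1.13 × 10^1 m/s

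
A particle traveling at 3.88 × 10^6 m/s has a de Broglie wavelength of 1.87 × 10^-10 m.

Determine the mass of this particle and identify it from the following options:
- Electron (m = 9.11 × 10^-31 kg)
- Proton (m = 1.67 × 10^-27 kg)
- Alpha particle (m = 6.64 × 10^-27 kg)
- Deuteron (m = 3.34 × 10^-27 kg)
The particle is an electron.

From λ = h/(mv), solve for mass:

m = h/(λv)
m = (6.626 × 10^-34 J·s) / (1.87 × 10^-10 m × 3.88 × 10^6 m/s)
m = 9.13 × 10^-31 kg

Comparing with the listed masses, this is closest to an electron.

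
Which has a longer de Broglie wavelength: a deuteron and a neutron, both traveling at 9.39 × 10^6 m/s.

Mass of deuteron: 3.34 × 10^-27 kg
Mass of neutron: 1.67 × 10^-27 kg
The neutron has the longer wavelength.

Using λ = h/(mv), since both particles have the same velocity, the wavelength depends only on mass.

For deuteron: λ₁ = h/(m₁v) = 2.11 × 10^-14 m
For neutron: λ₂ = h/(m₂v) = 4.23 × 10^-14 m

Since λ ∝ 1/m at constant velocity, the lighter particle has the longer wavelength.

The neutron has the longer de Broglie wavelength.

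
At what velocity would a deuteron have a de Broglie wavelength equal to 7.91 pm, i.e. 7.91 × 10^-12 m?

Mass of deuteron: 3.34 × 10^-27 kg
2.51 × 10^4 m/s

From λ = h/(mv), solve for v:

v = h/(mλ)
v = (6.626 × 10^-34 J·s) / (3.34 × 10^-27 kg × 7.91 × 10^-12 m)
v = 2.51 × 10^4 m/s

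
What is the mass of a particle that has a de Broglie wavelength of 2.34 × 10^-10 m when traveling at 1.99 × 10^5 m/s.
1.42 × 10^-29 kg

From the de Broglie relation λ = h/(mv), we solve for m:

m = h/(λv)
m = (6.626 × 10^-34 J·s) / (2.34 × 10^-10 m × 1.99 × 10^5 m/s)
m = 1.42 × 10^-29 kg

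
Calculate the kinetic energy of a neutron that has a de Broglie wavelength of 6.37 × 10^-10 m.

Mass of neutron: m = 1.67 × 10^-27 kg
3.24 × 10^-22 J (or 2.02 × 10^-3 eV)

From λ = h/√(2mKE), we solve for KE:

λ² = h²/(2mKE)
KE = h²/(2mλ²)
KE = (6.626 × 10^-34 J·s)² / (2 × 1.67 × 10^-27 kg × (6.37 × 10^-10 m)²)
KE = 3.24 × 10^-22 J
KE = 2.02 × 10^-3 eV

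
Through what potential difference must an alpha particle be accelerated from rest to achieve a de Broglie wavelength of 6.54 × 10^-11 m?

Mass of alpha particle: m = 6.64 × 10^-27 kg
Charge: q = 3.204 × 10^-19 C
2.41 × 10^-2 V

From λ = h/√(2mqV), we solve for V:

λ² = h²/(2mqV)
V = h²/(2mqλ²)
V = (6.626 × 10^-34 J·s)² / (2 × 6.64 × 10^-27 kg × 3.204 × 10^-19 C × (6.54 × 10^-11 m)²)
V = 2.41 × 10^-2 V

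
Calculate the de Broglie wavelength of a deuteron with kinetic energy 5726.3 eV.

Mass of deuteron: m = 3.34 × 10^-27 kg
2.68 × 10^-13 m

Using λ = h/√(2mKE):

First convert KE to Joules: KE = 5726.3 eV = 9.175 × 10^-16 J

λ = h/√(2mKE)
λ = (6.626 × 10^-34 J·s) / √(2 × 3.34 × 10^-27 kg × 9.175 × 10^-16 J)
λ = 2.68 × 10^-13 m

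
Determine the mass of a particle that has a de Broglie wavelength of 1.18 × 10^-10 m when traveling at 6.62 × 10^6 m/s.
8.48 × 10^-31 kg

From the de Broglie relation λ = h/(mv), we solve for m:

m = h/(λv)
m = (6.626 × 10^-34 J·s) / (1.18 × 10^-10 m × 6.62 × 10^6 m/s)
m = 8.48 × 10^-31 kg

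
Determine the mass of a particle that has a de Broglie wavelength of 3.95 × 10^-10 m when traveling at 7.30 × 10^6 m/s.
2.30 × 10^-31 kg

From the de Broglie relation λ = h/(mv), we solve for m:

m = h/(λv)
m = (6.626 × 10^-34 J·s) / (3.95 × 10^-10 m × 7.30 × 10^6 m/s)
m = 2.30 × 10^-31 kg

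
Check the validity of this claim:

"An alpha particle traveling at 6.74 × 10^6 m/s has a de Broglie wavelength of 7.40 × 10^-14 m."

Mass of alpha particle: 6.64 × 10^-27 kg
False

The claim is incorrect.

Using λ = h/(mv):
λ = (6.626 × 10^-34 J·s) / (6.64 × 10^-27 kg × 6.74 × 10^6 m/s)
λ = 1.48 × 10^-14 m

The actual wavelength differs from the claimed 7.40 × 10^-14 m.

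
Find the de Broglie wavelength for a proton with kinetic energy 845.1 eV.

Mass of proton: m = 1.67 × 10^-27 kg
9.85 × 10^-13 m

Using λ = h/√(2mKE):

First convert KE to Joules: KE = 845.1 eV = 1.354 × 10^-16 J

λ = h/√(2mKE)
λ = (6.626 × 10^-34 J·s) / √(2 × 1.67 × 10^-27 kg × 1.354 × 10^-16 J)
λ = 9.85 × 10^-13 m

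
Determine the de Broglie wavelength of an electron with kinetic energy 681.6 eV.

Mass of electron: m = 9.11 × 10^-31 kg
4.70 × 10^-11 m

Using λ = h/√(2mKE):

First convert KE to Joules: KE = 681.6 eV = 1.092 × 10^-16 J

λ = h/√(2mKE)
λ = (6.626 × 10^-34 J·s) / √(2 × 9.11 × 10^-31 kg × 1.092 × 10^-16 J)
λ = 4.70 × 10^-11 m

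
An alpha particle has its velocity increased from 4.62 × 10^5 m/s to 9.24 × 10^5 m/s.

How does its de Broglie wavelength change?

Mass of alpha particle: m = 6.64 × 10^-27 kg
The wavelength decreases by a factor of 2.

Using λ = h/(mv):

Initial wavelength: λ₁ = h/(mv₁) = 2.16 × 10^-13 m
Final wavelength: λ₂ = h/(mv₂) = 1.08 × 10^-13 m

Since λ ∝ 1/v, when velocity increases by a factor of 2, the wavelength decreases by a factor of 2.

λ₂/λ₁ = v₁/v₂ = 1/2

The wavelength decreases by a factor of 2.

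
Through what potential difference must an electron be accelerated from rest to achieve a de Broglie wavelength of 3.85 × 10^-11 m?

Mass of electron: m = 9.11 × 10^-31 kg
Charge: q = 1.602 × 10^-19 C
1.01 × 10^3 V

From λ = h/√(2mqV), we solve for V:

λ² = h²/(2mqV)
V = h²/(2mqλ²)
V = (6.626 × 10^-34 J·s)² / (2 × 9.11 × 10^-31 kg × 1.602 × 10^-19 C × (3.85 × 10^-11 m)²)
V = 1.01 × 10^3 V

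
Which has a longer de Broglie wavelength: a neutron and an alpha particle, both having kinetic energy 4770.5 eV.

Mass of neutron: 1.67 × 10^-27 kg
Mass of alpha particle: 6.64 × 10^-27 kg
The neutron has the longer wavelength.

Using λ = h/√(2mKE):

For neutron: λ₁ = h/√(2m₁KE) = 4.15 × 10^-13 m
For alpha particle: λ₂ = h/√(2m₂KE) = 2.08 × 10^-13 m

Since λ ∝ 1/√m at constant kinetic energy, the lighter particle has the longer wavelength.

The neutron has the longer de Broglie wavelength.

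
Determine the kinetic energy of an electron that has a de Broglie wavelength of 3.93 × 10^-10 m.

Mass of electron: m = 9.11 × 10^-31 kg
1.56 × 10^-18 J (or 9.74 eV)

From λ = h/√(2mKE), we solve for KE:

λ² = h²/(2mKE)
KE = h²/(2mλ²)
KE = (6.626 × 10^-34 J·s)² / (2 × 9.11 × 10^-31 kg × (3.93 × 10^-10 m)²)
KE = 1.56 × 10^-18 J
KE = 9.74 eV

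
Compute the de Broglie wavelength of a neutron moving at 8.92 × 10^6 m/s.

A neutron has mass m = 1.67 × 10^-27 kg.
4.45 × 10^-14 m

Using the de Broglie relation λ = h/(mv):

λ = h/(mv)
λ = (6.626 × 10^-34 J·s) / (1.67 × 10^-27 kg × 8.92 × 10^6 m/s)
λ = 4.45 × 10^-14 m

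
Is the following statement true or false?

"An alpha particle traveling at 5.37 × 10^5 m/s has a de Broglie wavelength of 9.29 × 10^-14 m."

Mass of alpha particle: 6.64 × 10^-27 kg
False

The claim is incorrect.

Using λ = h/(mv):
λ = (6.626 × 10^-34 J·s) / (6.64 × 10^-27 kg × 5.37 × 10^5 m/s)
λ = 1.86 × 10^-13 m

The actual wavelength differs from the claimed 9.29 × 10^-14 m.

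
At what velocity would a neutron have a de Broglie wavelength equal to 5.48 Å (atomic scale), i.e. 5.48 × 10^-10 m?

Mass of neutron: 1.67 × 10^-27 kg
7.24 × 10^2 m/s

From λ = h/(mv), solve for v:

v = h/(mλ)
v = (6.626 × 10^-34 J·s) / (1.67 × 10^-27 kg × 5.48 × 10^-10 m)
v = 7.24 × 10^2 m/s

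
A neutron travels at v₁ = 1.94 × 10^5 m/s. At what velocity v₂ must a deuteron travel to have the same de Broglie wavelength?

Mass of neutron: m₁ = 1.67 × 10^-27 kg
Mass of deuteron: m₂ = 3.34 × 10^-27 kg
v₂ = 9.70 × 10^4 m/s

For equal de Broglie wavelengths: λ₁ = λ₂

h/(m₁v₁) = h/(m₂v₂)
m₁v₁ = m₂v₂
v₂ = v₁ · (m₁/m₂)

v₂ = 1.94 × 10^5 m/s × (1.67 × 10^-27 kg / 3.34 × 10^-27 kg)
v₂ = 9.70 × 10^4 m/s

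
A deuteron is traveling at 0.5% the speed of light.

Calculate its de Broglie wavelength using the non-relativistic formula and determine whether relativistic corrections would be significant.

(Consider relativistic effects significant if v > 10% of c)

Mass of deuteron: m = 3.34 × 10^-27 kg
No, relativistic corrections are not needed.

Using the non-relativistic de Broglie formula λ = h/(mv):

v = 0.5% × c = 1.499 × 10^6 m/s

λ = h/(mv)
λ = (6.626 × 10^-34 J·s) / (3.34 × 10^-27 kg × 1.499 × 10^6 m/s)
λ = 1.32 × 10^-13 m

Since v = 0.5% of c < 10% of c, relativistic corrections are NOT significant and this non-relativistic result is a good approximation.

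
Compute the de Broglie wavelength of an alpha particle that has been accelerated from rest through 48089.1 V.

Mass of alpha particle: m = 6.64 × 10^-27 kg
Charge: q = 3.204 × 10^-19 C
4.63 × 10^-14 m

When a particle is accelerated through voltage V, it gains kinetic energy KE = qV.

The de Broglie wavelength is then λ = h/√(2mqV):

λ = h/√(2mqV)
λ = (6.626 × 10^-34 J·s) / √(2 × 6.64 × 10^-27 kg × 3.204 × 10^-19 C × 48089.1 V)
λ = 4.63 × 10^-14 m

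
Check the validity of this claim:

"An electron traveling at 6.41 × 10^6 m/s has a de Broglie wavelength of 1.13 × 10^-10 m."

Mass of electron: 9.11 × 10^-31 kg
True

The claim is correct.

Using λ = h/(mv):
λ = (6.626 × 10^-34 J·s) / (9.11 × 10^-31 kg × 6.41 × 10^6 m/s)
λ = 1.13 × 10^-10 m

This matches the claimed value.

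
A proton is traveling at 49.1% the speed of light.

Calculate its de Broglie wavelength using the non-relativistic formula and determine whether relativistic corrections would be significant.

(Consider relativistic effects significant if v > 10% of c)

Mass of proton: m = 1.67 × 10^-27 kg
Yes, relativistic corrections are needed.

Using the non-relativistic de Broglie formula λ = h/(mv):

v = 49.1% × c = 1.472 × 10^8 m/s

λ = h/(mv)
λ = (6.626 × 10^-34 J·s) / (1.67 × 10^-27 kg × 1.472 × 10^8 m/s)
λ = 2.70 × 10^-15 m

Since v = 49.1% of c > 10% of c, relativistic corrections ARE significant and the actual wavelength would differ from this non-relativistic estimate.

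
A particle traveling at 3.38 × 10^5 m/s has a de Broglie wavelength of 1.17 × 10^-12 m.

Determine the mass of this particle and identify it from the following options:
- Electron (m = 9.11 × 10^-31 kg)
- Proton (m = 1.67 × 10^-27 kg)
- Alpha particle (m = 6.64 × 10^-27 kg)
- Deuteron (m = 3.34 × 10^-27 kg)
The particle is a proton.

From λ = h/(mv), solve for mass:

m = h/(λv)
m = (6.626 × 10^-34 J·s) / (1.17 × 10^-12 m × 3.38 × 10^5 m/s)
m = 1.68 × 10^-27 kg

Comparing with the listed masses, this is closest to a proton.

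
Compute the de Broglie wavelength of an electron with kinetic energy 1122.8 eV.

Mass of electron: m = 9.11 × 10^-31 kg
3.66 × 10^-11 m

Using λ = h/√(2mKE):

First convert KE to Joules: KE = 1122.8 eV = 1.799 × 10^-16 J

λ = h/√(2mKE)
λ = (6.626 × 10^-34 J·s) / √(2 × 9.11 × 10^-31 kg × 1.799 × 10^-16 J)
λ = 3.66 × 10^-11 m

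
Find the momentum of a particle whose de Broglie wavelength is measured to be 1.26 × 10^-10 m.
5.26 × 10^-24 kg·m/s

From the de Broglie relation λ = h/p, we solve for p:

p = h/λ
p = (6.626 × 10^-34 J·s) / (1.26 × 10^-10 m)
p = 5.26 × 10^-24 kg·m/s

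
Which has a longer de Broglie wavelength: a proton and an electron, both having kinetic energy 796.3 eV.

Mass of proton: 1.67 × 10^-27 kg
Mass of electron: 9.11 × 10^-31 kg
The electron has the longer wavelength.

Using λ = h/√(2mKE):

For proton: λ₁ = h/√(2m₁KE) = 1.02 × 10^-12 m
For electron: λ₂ = h/√(2m₂KE) = 4.35 × 10^-11 m

Since λ ∝ 1/√m at constant kinetic energy, the lighter particle has the longer wavelength.

The electron has the longer de Broglie wavelength.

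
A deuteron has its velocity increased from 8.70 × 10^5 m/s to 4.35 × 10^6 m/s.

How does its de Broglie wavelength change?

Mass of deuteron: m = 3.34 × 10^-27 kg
The wavelength decreases by a factor of 5.

Using λ = h/(mv):

Initial wavelength: λ₁ = h/(mv₁) = 2.28 × 10^-13 m
Final wavelength: λ₂ = h/(mv₂) = 4.56 × 10^-14 m

Since λ ∝ 1/v, when velocity increases by a factor of 5, the wavelength decreases by a factor of 5.

λ₂/λ₁ = v₁/v₂ = 1/5

The wavelength decreases by a factor of 5.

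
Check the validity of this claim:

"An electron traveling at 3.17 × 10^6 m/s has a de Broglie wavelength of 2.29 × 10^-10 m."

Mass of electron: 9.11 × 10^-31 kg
True

The claim is correct.

Using λ = h/(mv):
λ = (6.626 × 10^-34 J·s) / (9.11 × 10^-31 kg × 3.17 × 10^6 m/s)
λ = 2.29 × 10^-10 m

This matches the claimed value.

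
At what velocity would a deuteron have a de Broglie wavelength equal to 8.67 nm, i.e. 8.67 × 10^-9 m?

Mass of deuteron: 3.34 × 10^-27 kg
2.29 × 10^1 m/s

From λ = h/(mv), solve for v:

v = h/(mλ)
v = (6.626 × 10^-34 J·s) / (3.34 × 10^-27 kg × 8.67 × 10^-9 m)
v = 2.29 × 10^1 m/s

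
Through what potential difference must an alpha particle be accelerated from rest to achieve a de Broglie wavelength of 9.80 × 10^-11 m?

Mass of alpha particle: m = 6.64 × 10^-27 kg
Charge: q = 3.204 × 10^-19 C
1.07 × 10^-2 V

From λ = h/√(2mqV), we solve for V:

λ² = h²/(2mqV)
V = h²/(2mqλ²)
V = (6.626 × 10^-34 J·s)² / (2 × 6.64 × 10^-27 kg × 3.204 × 10^-19 C × (9.80 × 10^-11 m)²)
V = 1.07 × 10^-2 V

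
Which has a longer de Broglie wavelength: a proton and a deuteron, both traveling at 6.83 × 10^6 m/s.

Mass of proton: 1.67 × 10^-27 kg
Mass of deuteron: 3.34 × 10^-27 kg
The proton has the longer wavelength.

Using λ = h/(mv), since both particles have the same velocity, the wavelength depends only on mass.

For proton: λ₁ = h/(m₁v) = 5.81 × 10^-14 m
For deuteron: λ₂ = h/(m₂v) = 2.90 × 10^-14 m

Since λ ∝ 1/m at constant velocity, the lighter particle has the longer wavelength.

The proton has the longer de Broglie wavelength.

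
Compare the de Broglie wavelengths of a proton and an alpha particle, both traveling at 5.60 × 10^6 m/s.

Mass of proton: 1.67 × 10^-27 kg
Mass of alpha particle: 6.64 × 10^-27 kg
The proton has the longer wavelength.

Using λ = h/(mv), since both particles have the same velocity, the wavelength depends only on mass.

For proton: λ₁ = h/(m₁v) = 7.09 × 10^-14 m
For alpha particle: λ₂ = h/(m₂v) = 1.78 × 10^-14 m

Since λ ∝ 1/m at constant velocity, the lighter particle has the longer wavelength.

The proton has the longer de Broglie wavelength.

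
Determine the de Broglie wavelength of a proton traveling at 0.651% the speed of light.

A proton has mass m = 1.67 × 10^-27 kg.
2.03 × 10^-13 m

Using the de Broglie relation λ = h/(mv):

v = 0.651% × c = 1.952 × 10^6 m/s

λ = h/(mv)
λ = (6.626 × 10^-34 J·s) / (1.67 × 10^-27 kg × 1.952 × 10^6 m/s)
λ = 2.03 × 10^-13 m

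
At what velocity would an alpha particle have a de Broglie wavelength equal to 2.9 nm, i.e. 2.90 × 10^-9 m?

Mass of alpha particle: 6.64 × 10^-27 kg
3.44 × 10^1 m/s

From λ = h/(mv), solve for v:

v = h/(mλ)
v = (6.626 × 10^-34 J·s) / (6.64 × 10^-27 kg × 2.90 × 10^-9 m)
v = 3.44 × 10^1 m/s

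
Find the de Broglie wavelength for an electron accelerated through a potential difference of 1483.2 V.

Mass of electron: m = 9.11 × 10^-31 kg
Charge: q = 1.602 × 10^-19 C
3.18 × 10^-11 m

When a particle is accelerated through voltage V, it gains kinetic energy KE = qV.

The de Broglie wavelength is then λ = h/√(2mqV):

λ = h/√(2mqV)
λ = (6.626 × 10^-34 J·s) / √(2 × 9.11 × 10^-31 kg × 1.602 × 10^-19 C × 1483.2 V)
λ = 3.18 × 10^-11 m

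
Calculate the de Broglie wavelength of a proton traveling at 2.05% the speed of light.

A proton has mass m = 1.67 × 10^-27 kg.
6.46 × 10^-14 m

Using the de Broglie relation λ = h/(mv):

v = 2.05% × c = 6.146 × 10^6 m/s

λ = h/(mv)
λ = (6.626 × 10^-34 J·s) / (1.67 × 10^-27 kg × 6.146 × 10^6 m/s)
λ = 6.46 × 10^-14 m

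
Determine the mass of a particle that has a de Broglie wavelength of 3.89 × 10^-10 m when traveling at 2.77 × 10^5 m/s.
6.15 × 10^-30 kg

From the de Broglie relation λ = h/(mv), we solve for m:

m = h/(λv)
m = (6.626 × 10^-34 J·s) / (3.89 × 10^-10 m × 2.77 × 10^5 m/s)
m = 6.15 × 10^-30 kg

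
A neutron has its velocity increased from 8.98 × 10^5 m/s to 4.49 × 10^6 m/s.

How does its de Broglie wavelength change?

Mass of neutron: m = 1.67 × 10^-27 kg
The wavelength decreases by a factor of 5.

Using λ = h/(mv):

Initial wavelength: λ₁ = h/(mv₁) = 4.42 × 10^-13 m
Final wavelength: λ₂ = h/(mv₂) = 8.84 × 10^-14 m

Since λ ∝ 1/v, when velocity increases by a factor of 5, the wavelength decreases by a factor of 5.

λ₂/λ₁ = v₁/v₂ = 1/5

The wavelength decreases by a factor of 5.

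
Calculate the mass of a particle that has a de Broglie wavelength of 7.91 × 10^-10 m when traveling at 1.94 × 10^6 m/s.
4.32 × 10^-31 kg

From the de Broglie relation λ = h/(mv), we solve for m:

m = h/(λv)
m = (6.626 × 10^-34 J·s) / (7.91 × 10^-10 m × 1.94 × 10^6 m/s)
m = 4.32 × 10^-31 kg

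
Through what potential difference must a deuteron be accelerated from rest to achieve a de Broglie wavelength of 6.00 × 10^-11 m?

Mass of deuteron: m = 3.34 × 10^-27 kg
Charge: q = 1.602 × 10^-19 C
1.14 × 10^-1 V

From λ = h/√(2mqV), we solve for V:

λ² = h²/(2mqV)
V = h²/(2mqλ²)
V = (6.626 × 10^-34 J·s)² / (2 × 3.34 × 10^-27 kg × 1.602 × 10^-19 C × (6.00 × 10^-11 m)²)
V = 1.14 × 10^-1 V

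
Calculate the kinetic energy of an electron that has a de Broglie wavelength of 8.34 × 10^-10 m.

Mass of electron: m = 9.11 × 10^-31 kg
3.46 × 10^-19 J (or 2.16 eV)

From λ = h/√(2mKE), we solve for KE:

λ² = h²/(2mKE)
KE = h²/(2mλ²)
KE = (6.626 × 10^-34 J·s)² / (2 × 9.11 × 10^-31 kg × (8.34 × 10^-10 m)²)
KE = 3.46 × 10^-19 J
KE = 2.16 eV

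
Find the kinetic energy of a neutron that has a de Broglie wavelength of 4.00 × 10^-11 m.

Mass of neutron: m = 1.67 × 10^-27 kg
8.22 × 10^-20 J (or 0.513 eV)

From λ = h/√(2mKE), we solve for KE:

λ² = h²/(2mKE)
KE = h²/(2mλ²)
KE = (6.626 × 10^-34 J·s)² / (2 × 1.67 × 10^-27 kg × (4.00 × 10^-11 m)²)
KE = 8.22 × 10^-20 J
KE = 0.513 eV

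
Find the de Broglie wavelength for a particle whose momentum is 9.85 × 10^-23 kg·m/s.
6.73 × 10^-12 m

Using the de Broglie relation λ = h/p:

λ = h/p
λ = (6.626 × 10^-34 J·s) / (9.85 × 10^-23 kg·m/s)
λ = 6.73 × 10^-12 m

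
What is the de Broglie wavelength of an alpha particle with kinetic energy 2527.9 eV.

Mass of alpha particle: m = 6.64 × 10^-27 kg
2.86 × 10^-13 m

Using λ = h/√(2mKE):

First convert KE to Joules: KE = 2527.9 eV = 4.050 × 10^-16 J

λ = h/√(2mKE)
λ = (6.626 × 10^-34 J·s) / √(2 × 6.64 × 10^-27 kg × 4.050 × 10^-16 J)
λ = 2.86 × 10^-13 m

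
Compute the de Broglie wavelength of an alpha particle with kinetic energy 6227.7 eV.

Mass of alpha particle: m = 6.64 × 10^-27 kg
1.82 × 10^-13 m

Using λ = h/√(2mKE):

First convert KE to Joules: KE = 6227.7 eV = 9.978 × 10^-16 J

λ = h/√(2mKE)
λ = (6.626 × 10^-34 J·s) / √(2 × 6.64 × 10^-27 kg × 9.978 × 10^-16 J)
λ = 1.82 × 10^-13 m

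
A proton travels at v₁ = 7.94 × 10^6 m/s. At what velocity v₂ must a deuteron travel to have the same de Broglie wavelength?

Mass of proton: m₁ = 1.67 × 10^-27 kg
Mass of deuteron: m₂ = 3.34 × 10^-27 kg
v₂ = 3.97 × 10^6 m/s

For equal de Broglie wavelengths: λ₁ = λ₂

h/(m₁v₁) = h/(m₂v₂)
m₁v₁ = m₂v₂
v₂ = v₁ · (m₁/m₂)

v₂ = 7.94 × 10^6 m/s × (1.67 × 10^-27 kg / 3.34 × 10^-27 kg)
v₂ = 3.97 × 10^6 m/s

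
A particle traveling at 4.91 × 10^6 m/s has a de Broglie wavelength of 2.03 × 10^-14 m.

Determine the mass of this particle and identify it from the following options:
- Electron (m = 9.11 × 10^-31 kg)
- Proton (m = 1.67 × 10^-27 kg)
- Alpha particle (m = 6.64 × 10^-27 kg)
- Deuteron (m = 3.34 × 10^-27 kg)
The particle is an alpha particle.

From λ = h/(mv), solve for mass:

m = h/(λv)
m = (6.626 × 10^-34 J·s) / (2.03 × 10^-14 m × 4.91 × 10^6 m/s)
m = 6.65 × 10^-27 kg

Comparing with the listed masses, this is closest to an alpha particle.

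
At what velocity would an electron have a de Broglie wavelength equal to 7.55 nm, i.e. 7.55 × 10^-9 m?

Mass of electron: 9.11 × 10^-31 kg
9.63 × 10^4 m/s

From λ = h/(mv), solve for v:

v = h/(mλ)
v = (6.626 × 10^-34 J·s) / (9.11 × 10^-31 kg × 7.55 × 10^-9 m)
v = 9.63 × 10^4 m/s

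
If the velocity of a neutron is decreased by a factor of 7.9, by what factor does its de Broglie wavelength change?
The wavelength increases by a factor of 7.9.

From λ = h/(mv), the wavelength is inversely proportional to velocity:

λ ∝ 1/v

If v → v/7.9, then λ → 7.9λ

When velocity is decreased by a factor of 7.9, the wavelength increases by a factor of 7.9.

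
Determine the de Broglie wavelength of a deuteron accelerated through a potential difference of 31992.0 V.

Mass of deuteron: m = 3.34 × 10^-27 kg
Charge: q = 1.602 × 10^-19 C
1.13 × 10^-13 m

When a particle is accelerated through voltage V, it gains kinetic energy KE = qV.

The de Broglie wavelength is then λ = h/√(2mqV):

λ = h/√(2mqV)
λ = (6.626 × 10^-34 J·s) / √(2 × 3.34 × 10^-27 kg × 1.602 × 10^-19 C × 31992.0 V)
λ = 1.13 × 10^-13 m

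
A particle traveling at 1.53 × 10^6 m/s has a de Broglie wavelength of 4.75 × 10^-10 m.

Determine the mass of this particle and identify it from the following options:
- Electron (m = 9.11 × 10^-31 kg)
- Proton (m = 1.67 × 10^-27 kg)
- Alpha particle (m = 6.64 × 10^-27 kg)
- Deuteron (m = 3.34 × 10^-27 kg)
The particle is an electron.

From λ = h/(mv), solve for mass:

m = h/(λv)
m = (6.626 × 10^-34 J·s) / (4.75 × 10^-10 m × 1.53 × 10^6 m/s)
m = 9.12 × 10^-31 kg

Comparing with the listed masses, this is closest to an electron.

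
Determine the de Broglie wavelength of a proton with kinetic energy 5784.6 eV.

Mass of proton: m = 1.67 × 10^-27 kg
3.77 × 10^-13 m

Using λ = h/√(2mKE):

First convert KE to Joules: KE = 5784.6 eV = 9.268 × 10^-16 J

λ = h/√(2mKE)
λ = (6.626 × 10^-34 J·s) / √(2 × 1.67 × 10^-27 kg × 9.268 × 10^-16 J)
λ = 3.77 × 10^-13 m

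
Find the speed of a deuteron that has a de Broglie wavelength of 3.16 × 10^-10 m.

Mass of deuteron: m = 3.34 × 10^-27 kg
6.28 × 10^2 m/s

From the de Broglie relation λ = h/(mv), we solve for v:

v = h/(mλ)
v = (6.626 × 10^-34 J·s) / (3.34 × 10^-27 kg × 3.16 × 10^-10 m)
v = 6.28 × 10^2 m/s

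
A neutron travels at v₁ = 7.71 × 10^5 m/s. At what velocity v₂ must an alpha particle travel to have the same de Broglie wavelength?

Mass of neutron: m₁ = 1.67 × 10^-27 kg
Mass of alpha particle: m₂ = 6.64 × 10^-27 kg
v₂ = 1.94 × 10^5 m/s

For equal de Broglie wavelengths: λ₁ = λ₂

h/(m₁v₁) = h/(m₂v₂)
m₁v₁ = m₂v₂
v₂ = v₁ · (m₁/m₂)

v₂ = 7.71 × 10^5 m/s × (1.67 × 10^-27 kg / 6.64 × 10^-27 kg)
v₂ = 1.94 × 10^5 m/s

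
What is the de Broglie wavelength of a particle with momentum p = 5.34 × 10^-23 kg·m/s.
1.24 × 10^-11 m

Using the de Broglie relation λ = h/p:

λ = h/p
λ = (6.626 × 10^-34 J·s) / (5.34 × 10^-23 kg·m/s)
λ = 1.24 × 10^-11 m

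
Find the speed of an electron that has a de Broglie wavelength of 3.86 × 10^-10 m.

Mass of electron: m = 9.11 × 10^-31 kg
1.88 × 10^6 m/s

From the de Broglie relation λ = h/(mv), we solve for v:

v = h/(mλ)
v = (6.626 × 10^-34 J·s) / (9.11 × 10^-31 kg × 3.86 × 10^-10 m)
v = 1.88 × 10^6 m/s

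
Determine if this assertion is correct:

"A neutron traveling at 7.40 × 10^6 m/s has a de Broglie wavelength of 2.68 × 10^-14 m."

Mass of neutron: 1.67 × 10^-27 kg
False

The claim is incorrect.

Using λ = h/(mv):
λ = (6.626 × 10^-34 J·s) / (1.67 × 10^-27 kg × 7.40 × 10^6 m/s)
λ = 5.36 × 10^-14 m

The actual wavelength differs from the claimed 2.68 × 10^-14 m.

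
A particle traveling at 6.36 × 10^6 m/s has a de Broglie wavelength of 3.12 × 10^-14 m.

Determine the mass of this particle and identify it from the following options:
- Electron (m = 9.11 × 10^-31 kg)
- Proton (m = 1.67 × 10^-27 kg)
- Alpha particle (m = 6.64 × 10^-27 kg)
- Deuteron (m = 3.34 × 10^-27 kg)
The particle is a deuteron.

From λ = h/(mv), solve for mass:

m = h/(λv)
m = (6.626 × 10^-34 J·s) / (3.12 × 10^-14 m × 6.36 × 10^6 m/s)
m = 3.34 × 10^-27 kg

Comparing with the listed masses, this is closest to a deuteron.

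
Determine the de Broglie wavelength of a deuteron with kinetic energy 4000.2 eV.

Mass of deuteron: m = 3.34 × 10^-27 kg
3.20 × 10^-13 m

Using λ = h/√(2mKE):

First convert KE to Joules: KE = 4000.2 eV = 6.409 × 10^-16 J

λ = h/√(2mKE)
λ = (6.626 × 10^-34 J·s) / √(2 × 3.34 × 10^-27 kg × 6.409 × 10^-16 J)
λ = 3.20 × 10^-13 m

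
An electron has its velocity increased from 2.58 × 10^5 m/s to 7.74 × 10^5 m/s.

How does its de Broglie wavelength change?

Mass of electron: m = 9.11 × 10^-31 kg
The wavelength decreases by a factor of 3.

Using λ = h/(mv):

Initial wavelength: λ₁ = h/(mv₁) = 2.82 × 10^-9 m
Final wavelength: λ₂ = h/(mv₂) = 9.40 × 10^-10 m

Since λ ∝ 1/v, when velocity increases by a factor of 3, the wavelength decreases by a factor of 3.

λ₂/λ₁ = v₁/v₂ = 1/3

The wavelength decreases by a factor of 3.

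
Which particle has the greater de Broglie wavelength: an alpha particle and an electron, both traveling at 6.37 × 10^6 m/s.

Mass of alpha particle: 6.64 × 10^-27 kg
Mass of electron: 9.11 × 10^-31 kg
The electron has the longer wavelength.

Using λ = h/(mv), since both particles have the same velocity, the wavelength depends only on mass.

For alpha particle: λ₁ = h/(m₁v) = 1.57 × 10^-14 m
For electron: λ₂ = h/(m₂v) = 1.14 × 10^-10 m

Since λ ∝ 1/m at constant velocity, the lighter particle has the longer wavelength.

The electron has the longer de Broglie wavelength.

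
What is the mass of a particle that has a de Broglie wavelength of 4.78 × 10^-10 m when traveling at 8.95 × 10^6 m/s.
1.55 × 10^-31 kg

From the de Broglie relation λ = h/(mv), we solve for m:

m = h/(λv)
m = (6.626 × 10^-34 J·s) / (4.78 × 10^-10 m × 8.95 × 10^6 m/s)
m = 1.55 × 10^-31 kg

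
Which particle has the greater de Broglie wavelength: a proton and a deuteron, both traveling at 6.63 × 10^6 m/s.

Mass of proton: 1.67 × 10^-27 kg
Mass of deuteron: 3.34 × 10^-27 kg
The proton has the longer wavelength.

Using λ = h/(mv), since both particles have the same velocity, the wavelength depends only on mass.

For proton: λ₁ = h/(m₁v) = 5.98 × 10^-14 m
For deuteron: λ₂ = h/(m₂v) = 2.99 × 10^-14 m

Since λ ∝ 1/m at constant velocity, the lighter particle has the longer wavelength.

The proton has the longer de Broglie wavelength.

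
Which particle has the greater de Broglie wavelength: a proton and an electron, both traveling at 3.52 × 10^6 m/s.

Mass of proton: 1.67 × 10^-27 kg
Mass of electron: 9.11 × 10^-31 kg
The electron has the longer wavelength.

Using λ = h/(mv), since both particles have the same velocity, the wavelength depends only on mass.

For proton: λ₁ = h/(m₁v) = 1.13 × 10^-13 m
For electron: λ₂ = h/(m₂v) = 2.07 × 10^-10 m

Since λ ∝ 1/m at constant velocity, the lighter particle has the longer wavelength.

The electron has the longer de Broglie wavelength.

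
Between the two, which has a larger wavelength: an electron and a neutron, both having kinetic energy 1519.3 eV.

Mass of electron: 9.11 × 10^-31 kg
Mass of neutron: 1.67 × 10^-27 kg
The electron has the longer wavelength.

Using λ = h/√(2mKE):

For electron: λ₁ = h/√(2m₁KE) = 3.15 × 10^-11 m
For neutron: λ₂ = h/√(2m₂KE) = 7.35 × 10^-13 m

Since λ ∝ 1/√m at constant kinetic energy, the lighter particle has the longer wavelength.

The electron has the longer de Broglie wavelength.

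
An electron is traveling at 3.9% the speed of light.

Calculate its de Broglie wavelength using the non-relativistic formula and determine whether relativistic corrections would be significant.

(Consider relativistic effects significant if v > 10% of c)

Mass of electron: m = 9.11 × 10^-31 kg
No, relativistic corrections are not needed.

Using the non-relativistic de Broglie formula λ = h/(mv):

v = 3.9% × c = 1.169 × 10^7 m/s

λ = h/(mv)
λ = (6.626 × 10^-34 J·s) / (9.11 × 10^-31 kg × 1.169 × 10^7 m/s)
λ = 6.22 × 10^-11 m

Since v = 3.9% of c < 10% of c, relativistic corrections are NOT significant and this non-relativistic result is a good approximation.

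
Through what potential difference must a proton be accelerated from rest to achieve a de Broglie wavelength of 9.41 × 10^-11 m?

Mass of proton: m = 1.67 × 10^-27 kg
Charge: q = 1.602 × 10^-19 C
9.27 × 10^-2 V

From λ = h/√(2mqV), we solve for V:

λ² = h²/(2mqV)
V = h²/(2mqλ²)
V = (6.626 × 10^-34 J·s)² / (2 × 1.67 × 10^-27 kg × 1.602 × 10^-19 C × (9.41 × 10^-11 m)²)
V = 9.27 × 10^-2 V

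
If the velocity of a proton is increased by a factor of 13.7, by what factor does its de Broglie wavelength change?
The wavelength decreases by a factor of 13.7.

From λ = h/(mv), the wavelength is inversely proportional to velocity:

λ ∝ 1/v

If v → 13.7v, then λ → λ/13.7

When velocity is increased by a factor of 13.7, the wavelength decreases by a factor of 13.7.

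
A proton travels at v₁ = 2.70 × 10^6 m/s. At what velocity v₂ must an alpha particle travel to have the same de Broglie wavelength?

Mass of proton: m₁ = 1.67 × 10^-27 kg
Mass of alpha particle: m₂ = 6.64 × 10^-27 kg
v₂ = 6.79 × 10^5 m/s

For equal de Broglie wavelengths: λ₁ = λ₂

h/(m₁v₁) = h/(m₂v₂)
m₁v₁ = m₂v₂
v₂ = v₁ · (m₁/m₂)

v₂ = 2.70 × 10^6 m/s × (1.67 × 10^-27 kg / 6.64 × 10^-27 kg)
v₂ = 6.79 × 10^5 m/s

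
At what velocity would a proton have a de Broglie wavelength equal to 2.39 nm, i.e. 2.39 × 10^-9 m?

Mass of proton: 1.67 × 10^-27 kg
1.66 × 10^2 m/s

From λ = h/(mv), solve for v:

v = h/(mλ)
v = (6.626 × 10^-34 J·s) / (1.67 × 10^-27 kg × 2.39 × 10^-9 m)
v = 1.66 × 10^2 m/s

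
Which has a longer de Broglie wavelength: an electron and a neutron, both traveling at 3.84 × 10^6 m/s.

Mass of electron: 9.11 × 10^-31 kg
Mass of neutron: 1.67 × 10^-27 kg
The electron has the longer wavelength.

Using λ = h/(mv), since both particles have the same velocity, the wavelength depends only on mass.

For electron: λ₁ = h/(m₁v) = 1.89 × 10^-10 m
For neutron: λ₂ = h/(m₂v) = 1.03 × 10^-13 m

Since λ ∝ 1/m at constant velocity, the lighter particle has the longer wavelength.

The electron has the longer de Broglie wavelength.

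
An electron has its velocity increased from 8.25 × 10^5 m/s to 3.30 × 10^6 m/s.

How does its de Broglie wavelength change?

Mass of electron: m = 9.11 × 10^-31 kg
The wavelength decreases by a factor of 4.

Using λ = h/(mv):

Initial wavelength: λ₁ = h/(mv₁) = 8.82 × 10^-10 m
Final wavelength: λ₂ = h/(mv₂) = 2.20 × 10^-10 m

Since λ ∝ 1/v, when velocity increases by a factor of 4, the wavelength decreases by a factor of 4.

λ₂/λ₁ = v₁/v₂ = 1/4

The wavelength decreases by a factor of 4.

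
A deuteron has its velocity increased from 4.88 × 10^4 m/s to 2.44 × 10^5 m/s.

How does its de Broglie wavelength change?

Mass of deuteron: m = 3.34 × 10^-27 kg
The wavelength decreases by a factor of 5.

Using λ = h/(mv):

Initial wavelength: λ₁ = h/(mv₁) = 4.07 × 10^-12 m
Final wavelength: λ₂ = h/(mv₂) = 8.13 × 10^-13 m

Since λ ∝ 1/v, when velocity increases by a factor of 5, the wavelength decreases by a factor of 5.

λ₂/λ₁ = v₁/v₂ = 1/5

The wavelength decreases by a factor of 5.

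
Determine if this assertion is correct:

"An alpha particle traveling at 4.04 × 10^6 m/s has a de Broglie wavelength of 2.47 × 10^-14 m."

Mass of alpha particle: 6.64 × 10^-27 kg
True

The claim is correct.

Using λ = h/(mv):
λ = (6.626 × 10^-34 J·s) / (6.64 × 10^-27 kg × 4.04 × 10^6 m/s)
λ = 2.47 × 10^-14 m

This matches the claimed value.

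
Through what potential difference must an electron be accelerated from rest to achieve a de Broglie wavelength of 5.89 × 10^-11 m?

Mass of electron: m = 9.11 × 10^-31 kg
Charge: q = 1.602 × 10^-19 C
434 V

From λ = h/√(2mqV), we solve for V:

λ² = h²/(2mqV)
V = h²/(2mqλ²)
V = (6.626 × 10^-34 J·s)² / (2 × 9.11 × 10^-31 kg × 1.602 × 10^-19 C × (5.89 × 10^-11 m)²)
V = 434 V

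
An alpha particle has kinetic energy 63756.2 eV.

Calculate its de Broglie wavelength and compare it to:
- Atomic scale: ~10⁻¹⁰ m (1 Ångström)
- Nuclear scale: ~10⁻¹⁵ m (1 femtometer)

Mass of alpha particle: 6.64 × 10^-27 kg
λ = 5.69 × 10^-14 m, which is between nuclear and atomic scales.

Using λ = h/√(2mKE):

KE = 63756.2 eV = 1.021 × 10^-14 J

λ = h/√(2mKE)
λ = (6.626 × 10^-34 J·s) / √(2 × 6.64 × 10^-27 kg × 1.021 × 10^-14 J)
λ = 5.69 × 10^-14 m

Comparison:
- Atomic scale (10⁻¹⁰ m): λ is 0.00057× this size
- Nuclear scale (10⁻¹⁵ m): λ is 57× this size

The wavelength is between nuclear and atomic scales.

This wavelength is appropriate for probing atomic structure but too large for nuclear physics experiments.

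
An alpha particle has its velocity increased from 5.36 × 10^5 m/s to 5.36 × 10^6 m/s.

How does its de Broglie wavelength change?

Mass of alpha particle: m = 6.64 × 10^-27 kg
The wavelength decreases by a factor of 10.

Using λ = h/(mv):

Initial wavelength: λ₁ = h/(mv₁) = 1.86 × 10^-13 m
Final wavelength: λ₂ = h/(mv₂) = 1.86 × 10^-14 m

Since λ ∝ 1/v, when velocity increases by a factor of 10, the wavelength decreases by a factor of 10.

λ₂/λ₁ = v₁/v₂ = 1/10

The wavelength decreases by a factor of 10.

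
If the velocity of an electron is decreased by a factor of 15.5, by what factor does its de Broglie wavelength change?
The wavelength increases by a factor of 15.5.

From λ = h/(mv), the wavelength is inversely proportional to velocity:

λ ∝ 1/v

If v → v/15.5, then λ → 15.5λ

When velocity is decreased by a factor of 15.5, the wavelength increases by a factor of 15.5.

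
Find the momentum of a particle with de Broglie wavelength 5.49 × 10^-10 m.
1.21 × 10^-24 kg·m/s

From the de Broglie relation λ = h/p, we solve for p:

p = h/λ
p = (6.626 × 10^-34 J·s) / (5.49 × 10^-10 m)
p = 1.21 × 10^-24 kg·m/s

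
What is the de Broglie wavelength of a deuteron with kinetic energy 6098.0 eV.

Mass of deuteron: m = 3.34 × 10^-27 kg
2.59 × 10^-13 m

Using λ = h/√(2mKE):

First convert KE to Joules: KE = 6098.0 eV = 9.770 × 10^-16 J

λ = h/√(2mKE)
λ = (6.626 × 10^-34 J·s) / √(2 × 3.34 × 10^-27 kg × 9.770 × 10^-16 J)
λ = 2.59 × 10^-13 m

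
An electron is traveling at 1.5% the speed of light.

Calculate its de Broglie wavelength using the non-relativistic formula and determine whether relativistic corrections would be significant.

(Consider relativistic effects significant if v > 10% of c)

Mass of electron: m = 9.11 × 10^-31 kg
No, relativistic corrections are not needed.

Using the non-relativistic de Broglie formula λ = h/(mv):

v = 1.5% × c = 4.497 × 10^6 m/s

λ = h/(mv)
λ = (6.626 × 10^-34 J·s) / (9.11 × 10^-31 kg × 4.497 × 10^6 m/s)
λ = 1.62 × 10^-10 m

Since v = 1.5% of c < 10% of c, relativistic corrections are NOT significant and this non-relativistic result is a good approximation.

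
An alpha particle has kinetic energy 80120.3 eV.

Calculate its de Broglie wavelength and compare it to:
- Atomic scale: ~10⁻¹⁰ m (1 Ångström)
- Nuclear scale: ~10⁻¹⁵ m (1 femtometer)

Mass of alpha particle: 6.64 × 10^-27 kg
λ = 5.07 × 10^-14 m, which is between nuclear and atomic scales.

Using λ = h/√(2mKE):

KE = 80120.3 eV = 1.284 × 10^-14 J

λ = h/√(2mKE)
λ = (6.626 × 10^-34 J·s) / √(2 × 6.64 × 10^-27 kg × 1.284 × 10^-14 J)
λ = 5.07 × 10^-14 m

Comparison:
- Atomic scale (10⁻¹⁰ m): λ is 0.00051× this size
- Nuclear scale (10⁻¹⁵ m): λ is 51× this size

The wavelength is between nuclear and atomic scales.

This wavelength is appropriate for probing atomic structure but too large for nuclear physics experiments.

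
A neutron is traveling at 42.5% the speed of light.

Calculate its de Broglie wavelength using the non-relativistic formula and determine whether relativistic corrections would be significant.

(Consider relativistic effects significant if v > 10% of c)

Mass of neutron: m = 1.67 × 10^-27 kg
Yes, relativistic corrections are needed.

Using the non-relativistic de Broglie formula λ = h/(mv):

v = 42.5% × c = 1.274 × 10^8 m/s

λ = h/(mv)
λ = (6.626 × 10^-34 J·s) / (1.67 × 10^-27 kg × 1.274 × 10^8 m/s)
λ = 3.11 × 10^-15 m

Since v = 42.5% of c > 10% of c, relativistic corrections ARE significant and the actual wavelength would differ from this non-relativistic estimate.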